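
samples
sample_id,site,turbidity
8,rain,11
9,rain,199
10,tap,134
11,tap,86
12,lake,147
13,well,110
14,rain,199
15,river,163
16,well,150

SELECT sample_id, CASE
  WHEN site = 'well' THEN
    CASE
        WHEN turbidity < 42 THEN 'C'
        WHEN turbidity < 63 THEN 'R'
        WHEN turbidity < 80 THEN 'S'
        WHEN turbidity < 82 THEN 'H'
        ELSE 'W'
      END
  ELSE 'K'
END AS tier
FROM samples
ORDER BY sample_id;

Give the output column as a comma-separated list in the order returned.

sample_id=8: site='rain' → outer ELSE → K
sample_id=9: site='rain' → outer ELSE → K
sample_id=10: site='tap' → outer ELSE → K
sample_id=11: site='tap' → outer ELSE → K
sample_id=12: site='lake' → outer ELSE → K
sample_id=13: site='well' → inner[ELSE] → W
sample_id=14: site='rain' → outer ELSE → K
sample_id=15: site='river' → outer ELSE → K
sample_id=16: site='well' → inner[ELSE] → W

K, K, K, K, K, W, K, K, W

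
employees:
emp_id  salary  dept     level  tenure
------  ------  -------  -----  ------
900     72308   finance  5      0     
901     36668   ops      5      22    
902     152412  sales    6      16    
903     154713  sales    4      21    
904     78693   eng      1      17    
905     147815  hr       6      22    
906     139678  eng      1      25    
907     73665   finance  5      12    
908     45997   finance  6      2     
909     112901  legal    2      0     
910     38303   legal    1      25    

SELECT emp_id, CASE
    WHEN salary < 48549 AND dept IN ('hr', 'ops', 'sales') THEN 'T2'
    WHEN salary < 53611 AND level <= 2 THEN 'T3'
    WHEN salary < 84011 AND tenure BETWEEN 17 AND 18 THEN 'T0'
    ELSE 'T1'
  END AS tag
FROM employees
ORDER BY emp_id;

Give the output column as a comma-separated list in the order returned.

T1, T2, T1, T1, T0, T1, T1, T1, T1, T1, T3

emp_id=900: ELSE → T1
emp_id=901: salary < 48549 AND dept IN ('hr', 'ops', 'sales') → T2
emp_id=902: ELSE → T1
emp_id=903: ELSE → T1
emp_id=904: salary < 84011 AND tenure BETWEEN 17 AND 18 → T0
emp_id=905: ELSE → T1
emp_id=906: ELSE → T1
emp_id=907: ELSE → T1
emp_id=908: ELSE → T1
emp_id=909: ELSE → T1
emp_id=910: salary < 53611 AND level <= 2 → T3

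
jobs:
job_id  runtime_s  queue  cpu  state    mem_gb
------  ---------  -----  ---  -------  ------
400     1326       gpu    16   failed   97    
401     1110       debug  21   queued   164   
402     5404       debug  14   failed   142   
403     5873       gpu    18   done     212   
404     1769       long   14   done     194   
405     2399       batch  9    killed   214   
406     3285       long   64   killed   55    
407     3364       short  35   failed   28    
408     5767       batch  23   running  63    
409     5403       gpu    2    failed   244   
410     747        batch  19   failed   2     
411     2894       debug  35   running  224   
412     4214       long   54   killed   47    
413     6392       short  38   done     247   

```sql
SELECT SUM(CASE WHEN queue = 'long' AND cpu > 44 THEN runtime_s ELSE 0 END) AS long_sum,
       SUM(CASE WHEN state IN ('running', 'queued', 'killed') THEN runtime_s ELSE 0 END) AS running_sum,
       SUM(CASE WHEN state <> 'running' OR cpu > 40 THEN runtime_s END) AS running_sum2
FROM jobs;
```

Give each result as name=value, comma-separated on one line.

[long_sum: queue = 'long' AND cpu > 44]
job_id=400: ✗
job_id=401: ✗
job_id=402: ✗
job_id=403: ✗
job_id=404: ✗
job_id=405: ✗
job_id=406: ✓ → 3285
job_id=407: ✗
job_id=408: ✗
job_id=409: ✗
job_id=410: ✗
job_id=411: ✗
job_id=412: ✓ → 4214
job_id=413: ✗
long_sum = 3285 + 4214 = 7499
—
[running_sum: state IN ('running', 'queued', 'killed')]
job_id=400: ✗
job_id=401: ✓ → 1110
job_id=402: ✗
job_id=403: ✗
job_id=404: ✗
job_id=405: ✓ → 2399
job_id=406: ✓ → 3285
job_id=407: ✗
job_id=408: ✓ → 5767
job_id=409: ✗
job_id=410: ✗
job_id=411: ✓ → 2894
job_id=412: ✓ → 4214
job_id=413: ✗
running_sum = 1110 + 2399 + 3285 + 5767 + 2894 + 4214 = 19669
—
[running_sum2: state <> 'running' OR cpu > 40]
job_id=400: ✓ → 1326
job_id=401: ✓ → 1110
job_id=402: ✓ → 5404
job_id=403: ✓ → 5873
job_id=404: ✓ → 1769
job_id=405: ✓ → 2399
job_id=406: ✓ → 3285
job_id=407: ✓ → 3364
job_id=408: ✗
job_id=409: ✓ → 5403
job_id=410: ✓ → 747
job_id=411: ✗
job_id=412: ✓ → 4214
job_id=413: ✓ → 6392
running_sum2 = 1326 + 1110 + 5404 + 5873 + 1769 + 2399 + 3285 + 3364 + 5403 + 747 + 4214 + 6392 = 41286

long_sum=7499, running_sum=19669, running_sum2=41286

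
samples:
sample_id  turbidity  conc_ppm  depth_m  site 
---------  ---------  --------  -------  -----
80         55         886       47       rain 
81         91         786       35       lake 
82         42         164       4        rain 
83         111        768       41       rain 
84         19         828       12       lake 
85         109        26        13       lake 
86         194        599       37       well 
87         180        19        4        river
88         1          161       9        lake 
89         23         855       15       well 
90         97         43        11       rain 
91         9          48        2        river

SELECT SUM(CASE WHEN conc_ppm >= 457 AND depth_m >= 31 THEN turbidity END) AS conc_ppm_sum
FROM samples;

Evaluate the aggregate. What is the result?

sample_id=80: ✓ → 55
sample_id=81: ✓ → 91
sample_id=82: ✗
sample_id=83: ✓ → 111
sample_id=84: ✗
sample_id=85: ✗
sample_id=86: ✓ → 194
sample_id=87: ✗
sample_id=88: ✗
sample_id=89: ✗
sample_id=90: ✗
sample_id=91: ✗
conc_ppm_sum = 55 + 91 + 111 + 194 = 451

451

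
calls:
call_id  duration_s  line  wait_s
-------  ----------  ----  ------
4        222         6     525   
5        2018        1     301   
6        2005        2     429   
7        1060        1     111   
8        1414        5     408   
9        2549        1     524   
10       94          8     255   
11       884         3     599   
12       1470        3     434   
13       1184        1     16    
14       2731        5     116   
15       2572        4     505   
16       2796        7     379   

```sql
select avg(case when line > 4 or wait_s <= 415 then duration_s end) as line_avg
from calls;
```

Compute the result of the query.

1439.875

call_id=4: ✓ → 222
call_id=5: ✓ → 2018
call_id=6: ✗
call_id=7: ✓ → 1060
call_id=8: ✓ → 1414
call_id=9: ✗
call_id=10: ✓ → 94
call_id=11: ✗
call_id=12: ✗
call_id=13: ✓ → 1184
call_id=14: ✓ → 2731
call_id=15: ✗
call_id=16: ✓ → 2796
line_avg = (222 + 2018 + 1060 + 1414 + 94 + 1184 + 2731 + 2796) / 8 = 1439.875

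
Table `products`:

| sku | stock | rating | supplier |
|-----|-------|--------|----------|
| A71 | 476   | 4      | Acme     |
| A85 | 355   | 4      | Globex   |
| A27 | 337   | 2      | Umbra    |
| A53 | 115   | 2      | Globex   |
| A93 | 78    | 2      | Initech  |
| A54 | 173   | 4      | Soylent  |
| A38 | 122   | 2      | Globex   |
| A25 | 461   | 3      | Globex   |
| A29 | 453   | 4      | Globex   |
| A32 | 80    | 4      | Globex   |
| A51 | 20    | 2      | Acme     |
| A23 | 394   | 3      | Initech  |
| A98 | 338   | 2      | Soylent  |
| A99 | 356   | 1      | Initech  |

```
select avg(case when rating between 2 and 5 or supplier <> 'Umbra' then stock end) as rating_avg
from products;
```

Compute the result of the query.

sku=A71: ✓ → 476
sku=A85: ✓ → 355
sku=A27: ✓ → 337
sku=A53: ✓ → 115
sku=A93: ✓ → 78
sku=A54: ✓ → 173
sku=A38: ✓ → 122
sku=A25: ✓ → 461
sku=A29: ✓ → 453
sku=A32: ✓ → 80
sku=A51: ✓ → 20
sku=A23: ✓ → 394
sku=A98: ✓ → 338
sku=A99: ✓ → 356
rating_avg = (476 + 355 + 337 + 115 + 78 + 173 + 122 + 461 + 453 + 80 + 20 + 394 + 338 + 356) / 14 = 268.4285714286

268.4285714286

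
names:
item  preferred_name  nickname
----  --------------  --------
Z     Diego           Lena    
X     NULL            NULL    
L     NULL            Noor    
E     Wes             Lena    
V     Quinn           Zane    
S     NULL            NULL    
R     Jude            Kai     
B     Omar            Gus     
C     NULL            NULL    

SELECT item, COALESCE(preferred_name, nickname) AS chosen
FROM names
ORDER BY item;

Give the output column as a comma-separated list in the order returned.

Omar, NULL, Wes, Noor, Jude, NULL, Quinn, NULL, Diego

item=B: preferred_name=Omar → Omar
item=C: preferred_name=NULL, nickname=NULL (all NULL) → NULL
item=E: preferred_name=Wes → Wes
item=L: preferred_name=NULL, nickname=Noor → Noor
item=R: preferred_name=Jude → Jude
item=S: preferred_name=NULL, nickname=NULL (all NULL) → NULL
item=V: preferred_name=Quinn → Quinn
item=X: preferred_name=NULL, nickname=NULL (all NULL) → NULL
item=Z: preferred_name=Diego → Diego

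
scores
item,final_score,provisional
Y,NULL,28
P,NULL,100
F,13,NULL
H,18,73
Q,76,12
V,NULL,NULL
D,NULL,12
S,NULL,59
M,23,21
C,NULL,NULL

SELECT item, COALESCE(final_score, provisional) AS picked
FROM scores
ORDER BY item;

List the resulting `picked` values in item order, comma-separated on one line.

item=C: final_score=NULL, provisional=NULL (all NULL) → NULL
item=D: final_score=NULL, provisional=12 → 12
item=F: final_score=13 → 13
item=H: final_score=18 → 18
item=M: final_score=23 → 23
item=P: final_score=NULL, provisional=100 → 100
item=Q: final_score=76 → 76
item=S: final_score=NULL, provisional=59 → 59
item=V: final_score=NULL, provisional=NULL (all NULL) → NULL
item=Y: final_score=NULL, provisional=28 → 28

NULL, 12, 13, 18, 23, 100, 76, 59, NULL, 28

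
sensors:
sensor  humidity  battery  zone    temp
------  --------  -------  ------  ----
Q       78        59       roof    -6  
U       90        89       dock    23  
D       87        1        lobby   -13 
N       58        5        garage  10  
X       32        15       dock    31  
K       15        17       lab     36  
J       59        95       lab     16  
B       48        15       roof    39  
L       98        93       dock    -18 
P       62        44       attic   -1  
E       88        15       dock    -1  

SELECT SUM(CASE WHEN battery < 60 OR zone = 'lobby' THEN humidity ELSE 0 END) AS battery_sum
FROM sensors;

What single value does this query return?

468

sensor=Q: ✓ → 78
sensor=U: ✗
sensor=D: ✓ → 87
sensor=N: ✓ → 58
sensor=X: ✓ → 32
sensor=K: ✓ → 15
sensor=J: ✗
sensor=B: ✓ → 48
sensor=L: ✗
sensor=P: ✓ → 62
sensor=E: ✓ → 88
battery_sum = 78 + 87 + 58 + 32 + 15 + 48 + 62 + 88 = 468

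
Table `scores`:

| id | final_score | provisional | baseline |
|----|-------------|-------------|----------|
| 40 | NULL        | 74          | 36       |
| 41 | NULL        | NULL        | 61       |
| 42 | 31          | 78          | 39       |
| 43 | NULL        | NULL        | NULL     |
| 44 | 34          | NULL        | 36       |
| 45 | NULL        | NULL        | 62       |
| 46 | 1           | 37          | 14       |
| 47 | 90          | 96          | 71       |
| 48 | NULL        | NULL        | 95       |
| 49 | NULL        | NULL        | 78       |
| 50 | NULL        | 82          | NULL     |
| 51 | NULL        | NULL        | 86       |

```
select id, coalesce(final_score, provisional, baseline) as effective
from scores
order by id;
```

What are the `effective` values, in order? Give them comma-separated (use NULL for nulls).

74, 61, 31, NULL, 34, 62, 1, 90, 95, 78, 82, 86

id=40: final_score=NULL, provisional=74 → 74
id=41: final_score=NULL, provisional=NULL, baseline=61 → 61
id=42: final_score=31 → 31
id=43: final_score=NULL, provisional=NULL, baseline=NULL (all NULL) → NULL
id=44: final_score=34 → 34
id=45: final_score=NULL, provisional=NULL, baseline=62 → 62
id=46: final_score=1 → 1
id=47: final_score=90 → 90
id=48: final_score=NULL, provisional=NULL, baseline=95 → 95
id=49: final_score=NULL, provisional=NULL, baseline=78 → 78
id=50: final_score=NULL, provisional=82 → 82
id=51: final_score=NULL, provisional=NULL, baseline=86 → 86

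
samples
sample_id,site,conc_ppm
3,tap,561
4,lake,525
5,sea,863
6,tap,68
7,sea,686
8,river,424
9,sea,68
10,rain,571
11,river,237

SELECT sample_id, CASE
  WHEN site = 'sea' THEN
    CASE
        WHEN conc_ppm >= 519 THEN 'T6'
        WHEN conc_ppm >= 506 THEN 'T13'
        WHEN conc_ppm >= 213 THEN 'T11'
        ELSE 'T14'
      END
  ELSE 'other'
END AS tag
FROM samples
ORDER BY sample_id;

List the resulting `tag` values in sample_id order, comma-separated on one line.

sample_id=3: site='tap' → outer ELSE → other
sample_id=4: site='lake' → outer ELSE → other
sample_id=5: site='sea' → inner[conc_ppm >= 519] → T6
sample_id=6: site='tap' → outer ELSE → other
sample_id=7: site='sea' → inner[conc_ppm >= 519] → T6
sample_id=8: site='river' → outer ELSE → other
sample_id=9: site='sea' → inner[ELSE] → T14
sample_id=10: site='rain' → outer ELSE → other
sample_id=11: site='river' → outer ELSE → other

other, other, T6, other, T6, other, T14, other, other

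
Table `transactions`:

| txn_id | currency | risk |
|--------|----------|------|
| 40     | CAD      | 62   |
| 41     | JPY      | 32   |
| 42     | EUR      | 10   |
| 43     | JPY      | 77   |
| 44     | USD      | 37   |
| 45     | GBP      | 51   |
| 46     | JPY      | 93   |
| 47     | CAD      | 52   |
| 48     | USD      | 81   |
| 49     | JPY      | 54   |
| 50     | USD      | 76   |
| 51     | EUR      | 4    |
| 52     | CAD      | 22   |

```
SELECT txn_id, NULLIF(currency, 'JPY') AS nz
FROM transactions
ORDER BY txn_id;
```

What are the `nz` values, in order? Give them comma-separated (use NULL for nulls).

txn_id=40: currency=CAD vs JPY: differ → CAD
txn_id=41: currency=JPY vs JPY: equal → NULL
txn_id=42: currency=EUR vs JPY: differ → EUR
txn_id=43: currency=JPY vs JPY: equal → NULL
txn_id=44: currency=USD vs JPY: differ → USD
txn_id=45: currency=GBP vs JPY: differ → GBP
txn_id=46: currency=JPY vs JPY: equal → NULL
txn_id=47: currency=CAD vs JPY: differ → CAD
txn_id=48: currency=USD vs JPY: differ → USD
txn_id=49: currency=JPY vs JPY: equal → NULL
txn_id=50: currency=USD vs JPY: differ → USD
txn_id=51: currency=EUR vs JPY: differ → EUR
txn_id=52: currency=CAD vs JPY: differ → CAD

CAD, NULL, EUR, NULL, USD, GBP, NULL, CAD, USD, NULL, USD, EUR, CAD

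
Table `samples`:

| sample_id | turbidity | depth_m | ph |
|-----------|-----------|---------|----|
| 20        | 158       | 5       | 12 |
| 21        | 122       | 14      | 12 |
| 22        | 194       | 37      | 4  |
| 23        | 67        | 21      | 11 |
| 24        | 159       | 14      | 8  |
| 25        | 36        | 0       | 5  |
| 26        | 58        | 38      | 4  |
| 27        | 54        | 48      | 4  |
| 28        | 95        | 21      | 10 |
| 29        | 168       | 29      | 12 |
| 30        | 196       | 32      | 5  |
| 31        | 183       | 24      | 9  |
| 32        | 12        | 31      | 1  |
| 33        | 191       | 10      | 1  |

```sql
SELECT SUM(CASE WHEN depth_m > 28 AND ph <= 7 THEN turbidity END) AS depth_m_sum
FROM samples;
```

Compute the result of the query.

514

sample_id=20: ✗
sample_id=21: ✗
sample_id=22: ✓ → 194
sample_id=23: ✗
sample_id=24: ✗
sample_id=25: ✗
sample_id=26: ✓ → 58
sample_id=27: ✓ → 54
sample_id=28: ✗
sample_id=29: ✗
sample_id=30: ✓ → 196
sample_id=31: ✗
sample_id=32: ✓ → 12
sample_id=33: ✗
depth_m_sum = 194 + 58 + 54 + 196 + 12 = 514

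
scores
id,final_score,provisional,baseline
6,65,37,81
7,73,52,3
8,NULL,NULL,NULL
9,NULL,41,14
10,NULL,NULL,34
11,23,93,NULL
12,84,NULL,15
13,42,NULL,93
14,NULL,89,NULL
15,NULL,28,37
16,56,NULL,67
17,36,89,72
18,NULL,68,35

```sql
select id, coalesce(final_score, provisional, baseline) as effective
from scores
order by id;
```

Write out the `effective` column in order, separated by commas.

65, 73, NULL, 41, 34, 23, 84, 42, 89, 28, 56, 36, 68

id=6: final_score=65 → 65
id=7: final_score=73 → 73
id=8: final_score=NULL, provisional=NULL, baseline=NULL (all NULL) → NULL
id=9: final_score=NULL, provisional=41 → 41
id=10: final_score=NULL, provisional=NULL, baseline=34 → 34
id=11: final_score=23 → 23
id=12: final_score=84 → 84
id=13: final_score=42 → 42
id=14: final_score=NULL, provisional=89 → 89
id=15: final_score=NULL, provisional=28 → 28
id=16: final_score=56 → 56
id=17: final_score=36 → 36
id=18: final_score=NULL, provisional=68 → 68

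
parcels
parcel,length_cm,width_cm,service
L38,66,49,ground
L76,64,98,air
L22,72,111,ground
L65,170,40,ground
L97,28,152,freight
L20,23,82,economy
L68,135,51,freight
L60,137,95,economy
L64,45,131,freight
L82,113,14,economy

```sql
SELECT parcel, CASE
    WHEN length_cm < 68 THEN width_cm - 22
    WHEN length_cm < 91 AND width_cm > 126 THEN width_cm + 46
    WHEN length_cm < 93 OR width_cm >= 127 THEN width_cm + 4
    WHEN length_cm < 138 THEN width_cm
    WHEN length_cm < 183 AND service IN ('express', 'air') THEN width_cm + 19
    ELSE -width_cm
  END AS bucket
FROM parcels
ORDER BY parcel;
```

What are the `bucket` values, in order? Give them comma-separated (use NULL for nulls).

60, 115, 27, 95, 109, -40, 51, 76, 14, 130

parcel=L20: length_cm < 68 → 60
parcel=L22: length_cm < 93 OR width_cm >= 127 → 115
parcel=L38: length_cm < 68 → 27
parcel=L60: length_cm < 138 → 95
parcel=L64: length_cm < 68 → 109
parcel=L65: ELSE → -40
parcel=L68: length_cm < 138 → 51
parcel=L76: length_cm < 68 → 76
parcel=L82: length_cm < 138 → 14
parcel=L97: length_cm < 68 → 130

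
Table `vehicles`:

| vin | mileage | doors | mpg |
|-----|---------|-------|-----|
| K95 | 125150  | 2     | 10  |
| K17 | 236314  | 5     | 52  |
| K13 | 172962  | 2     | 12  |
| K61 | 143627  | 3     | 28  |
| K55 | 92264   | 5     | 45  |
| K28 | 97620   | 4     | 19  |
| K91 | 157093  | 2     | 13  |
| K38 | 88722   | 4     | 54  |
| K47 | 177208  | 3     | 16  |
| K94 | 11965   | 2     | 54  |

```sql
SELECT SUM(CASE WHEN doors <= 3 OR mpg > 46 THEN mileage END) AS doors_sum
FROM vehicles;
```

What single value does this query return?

vin=K95: ✓ → 125150
vin=K17: ✓ → 236314
vin=K13: ✓ → 172962
vin=K61: ✓ → 143627
vin=K55: ✗
vin=K28: ✗
vin=K91: ✓ → 157093
vin=K38: ✓ → 88722
vin=K47: ✓ → 177208
vin=K94: ✓ → 11965
doors_sum = 125150 + 236314 + 172962 + 143627 + 157093 + 88722 + 177208 + 11965 = 1113041

1113041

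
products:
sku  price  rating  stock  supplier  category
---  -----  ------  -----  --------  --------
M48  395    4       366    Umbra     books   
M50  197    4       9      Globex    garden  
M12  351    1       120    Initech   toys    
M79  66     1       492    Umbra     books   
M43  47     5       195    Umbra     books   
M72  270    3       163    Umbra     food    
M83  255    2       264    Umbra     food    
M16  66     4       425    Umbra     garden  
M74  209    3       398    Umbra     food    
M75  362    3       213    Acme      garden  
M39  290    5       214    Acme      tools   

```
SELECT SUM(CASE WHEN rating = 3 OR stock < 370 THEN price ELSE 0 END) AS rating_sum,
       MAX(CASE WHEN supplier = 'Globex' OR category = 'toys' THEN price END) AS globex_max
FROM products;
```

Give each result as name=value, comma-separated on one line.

[rating_sum: rating = 3 OR stock < 370]
sku=M48: ✓ → 395
sku=M50: ✓ → 197
sku=M12: ✓ → 351
sku=M79: ✗
sku=M43: ✓ → 47
sku=M72: ✓ → 270
sku=M83: ✓ → 255
sku=M16: ✗
sku=M74: ✓ → 209
sku=M75: ✓ → 362
sku=M39: ✓ → 290
rating_sum = 395 + 197 + 351 + 47 + 270 + 255 + 209 + 362 + 290 = 2376
—
[globex_max: supplier = 'Globex' OR category = 'toys']
sku=M48: ✗
sku=M50: ✓ → 197
sku=M12: ✓ → 351
sku=M79: ✗
sku=M43: ✗
sku=M72: ✗
sku=M83: ✗
sku=M16: ✗
sku=M74: ✗
sku=M75: ✗
sku=M39: ✗
globex_max = MAX(197, 351) = 351

rating_sum=2376, globex_max=351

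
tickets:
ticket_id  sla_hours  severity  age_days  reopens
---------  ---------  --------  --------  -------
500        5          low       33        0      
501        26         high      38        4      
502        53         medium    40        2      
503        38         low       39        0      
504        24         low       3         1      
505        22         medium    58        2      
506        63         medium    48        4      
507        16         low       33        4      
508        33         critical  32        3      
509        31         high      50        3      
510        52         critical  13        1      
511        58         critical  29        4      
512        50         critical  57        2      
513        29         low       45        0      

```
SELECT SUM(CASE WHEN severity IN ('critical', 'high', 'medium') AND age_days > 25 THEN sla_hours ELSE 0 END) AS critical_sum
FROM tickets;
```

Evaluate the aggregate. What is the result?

ticket_id=500: ✗
ticket_id=501: ✓ → 26
ticket_id=502: ✓ → 53
ticket_id=503: ✗
ticket_id=504: ✗
ticket_id=505: ✓ → 22
ticket_id=506: ✓ → 63
ticket_id=507: ✗
ticket_id=508: ✓ → 33
ticket_id=509: ✓ → 31
ticket_id=510: ✗
ticket_id=511: ✓ → 58
ticket_id=512: ✓ → 50
ticket_id=513: ✗
critical_sum = 26 + 53 + 22 + 63 + 33 + 31 + 58 + 50 = 336

336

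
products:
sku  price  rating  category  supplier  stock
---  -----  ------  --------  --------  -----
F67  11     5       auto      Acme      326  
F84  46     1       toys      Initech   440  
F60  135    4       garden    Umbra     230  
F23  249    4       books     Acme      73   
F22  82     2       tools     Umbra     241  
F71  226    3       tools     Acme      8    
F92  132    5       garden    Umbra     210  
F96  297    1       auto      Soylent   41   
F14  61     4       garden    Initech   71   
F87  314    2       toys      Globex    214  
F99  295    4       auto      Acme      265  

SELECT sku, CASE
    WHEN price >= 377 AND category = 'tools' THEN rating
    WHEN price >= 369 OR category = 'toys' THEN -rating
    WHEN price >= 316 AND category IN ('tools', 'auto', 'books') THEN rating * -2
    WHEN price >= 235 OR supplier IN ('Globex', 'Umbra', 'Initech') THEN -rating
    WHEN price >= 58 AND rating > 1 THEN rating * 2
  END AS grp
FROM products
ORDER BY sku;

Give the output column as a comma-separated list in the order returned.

sku=F14: price >= 235 OR supplier IN ('Globex', 'Umbra', 'Initech') → -4
sku=F22: price >= 235 OR supplier IN ('Globex', 'Umbra', 'Initech') → -2
sku=F23: price >= 235 OR supplier IN ('Globex', 'Umbra', 'Initech') → -4
sku=F60: price >= 235 OR supplier IN ('Globex', 'Umbra', 'Initech') → -4
sku=F67: (no match → NULL) → NULL
sku=F71: price >= 58 AND rating > 1 → 6
sku=F84: price >= 369 OR category = 'toys' → -1
sku=F87: price >= 369 OR category = 'toys' → -2
sku=F92: price >= 235 OR supplier IN ('Globex', 'Umbra', 'Initech') → -5
sku=F96: price >= 235 OR supplier IN ('Globex', 'Umbra', 'Initech') → -1
sku=F99: price >= 235 OR supplier IN ('Globex', 'Umbra', 'Initech') → -4

-4, -2, -4, -4, NULL, 6, -1, -2, -5, -1, -4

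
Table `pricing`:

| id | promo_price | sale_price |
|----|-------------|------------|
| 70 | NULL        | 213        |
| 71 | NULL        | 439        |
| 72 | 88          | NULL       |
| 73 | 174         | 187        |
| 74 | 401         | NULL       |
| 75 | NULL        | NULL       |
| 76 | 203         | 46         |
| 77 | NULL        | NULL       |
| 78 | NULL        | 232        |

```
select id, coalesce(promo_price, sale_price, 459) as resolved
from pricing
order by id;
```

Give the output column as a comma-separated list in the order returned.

213, 439, 88, 174, 401, 459, 203, 459, 232

id=70: promo_price=NULL, sale_price=213 → 213
id=71: promo_price=NULL, sale_price=439 → 439
id=72: promo_price=88 → 88
id=73: promo_price=174 → 174
id=74: promo_price=401 → 401
id=75: promo_price=NULL, sale_price=NULL, → literal 459 → 459
id=76: promo_price=203 → 203
id=77: promo_price=NULL, sale_price=NULL, → literal 459 → 459
id=78: promo_price=NULL, sale_price=232 → 232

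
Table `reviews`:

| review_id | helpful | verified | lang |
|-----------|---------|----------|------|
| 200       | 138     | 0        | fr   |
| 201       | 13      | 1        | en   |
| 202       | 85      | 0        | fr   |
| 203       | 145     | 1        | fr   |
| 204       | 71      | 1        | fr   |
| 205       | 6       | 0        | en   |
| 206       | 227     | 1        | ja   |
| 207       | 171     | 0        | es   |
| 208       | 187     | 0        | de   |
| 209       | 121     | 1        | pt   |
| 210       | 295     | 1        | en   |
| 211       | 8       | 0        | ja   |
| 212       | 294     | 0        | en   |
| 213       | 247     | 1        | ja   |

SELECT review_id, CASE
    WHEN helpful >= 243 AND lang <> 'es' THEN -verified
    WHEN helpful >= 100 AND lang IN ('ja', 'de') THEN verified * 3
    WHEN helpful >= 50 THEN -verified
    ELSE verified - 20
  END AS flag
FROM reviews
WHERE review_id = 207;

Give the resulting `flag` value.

review_id = 207: helpful=171, verified=0, lang=es.
helpful >= 243 AND lang <> 'es' → false
helpful >= 100 AND lang IN ('ja', 'de') → false
helpful >= 50 → true → 0

0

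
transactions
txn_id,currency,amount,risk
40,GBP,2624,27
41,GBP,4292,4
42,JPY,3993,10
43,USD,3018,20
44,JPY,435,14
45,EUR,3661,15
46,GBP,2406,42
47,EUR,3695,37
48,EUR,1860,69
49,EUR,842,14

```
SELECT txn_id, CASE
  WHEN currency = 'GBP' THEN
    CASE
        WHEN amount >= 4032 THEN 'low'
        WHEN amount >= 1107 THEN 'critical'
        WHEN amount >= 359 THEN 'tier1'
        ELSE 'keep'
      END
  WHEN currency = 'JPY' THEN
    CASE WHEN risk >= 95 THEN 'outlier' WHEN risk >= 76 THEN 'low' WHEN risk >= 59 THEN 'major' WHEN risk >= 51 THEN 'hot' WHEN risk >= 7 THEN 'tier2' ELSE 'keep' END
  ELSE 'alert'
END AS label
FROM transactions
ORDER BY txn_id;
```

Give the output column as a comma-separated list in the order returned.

critical, low, tier2, alert, tier2, alert, critical, alert, alert, alert

txn_id=40: currency='GBP' → inner[amount >= 1107] → critical
txn_id=41: currency='GBP' → inner[amount >= 4032] → low
txn_id=42: currency='JPY' → inner[risk >= 7] → tier2
txn_id=43: currency='USD' → outer ELSE → alert
txn_id=44: currency='JPY' → inner[risk >= 7] → tier2
txn_id=45: currency='EUR' → outer ELSE → alert
txn_id=46: currency='GBP' → inner[amount >= 1107] → critical
txn_id=47: currency='EUR' → outer ELSE → alert
txn_id=48: currency='EUR' → outer ELSE → alert
txn_id=49: currency='EUR' → outer ELSE → alert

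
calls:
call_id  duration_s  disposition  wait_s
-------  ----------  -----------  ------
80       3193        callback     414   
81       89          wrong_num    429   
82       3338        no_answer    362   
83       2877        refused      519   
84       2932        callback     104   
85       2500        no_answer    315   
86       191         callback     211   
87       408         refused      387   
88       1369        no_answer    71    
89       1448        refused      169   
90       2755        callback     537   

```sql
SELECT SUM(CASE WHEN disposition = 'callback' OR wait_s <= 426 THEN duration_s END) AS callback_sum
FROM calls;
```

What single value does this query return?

18134

call_id=80: ✓ → 3193
call_id=81: ✗
call_id=82: ✓ → 3338
call_id=83: ✗
call_id=84: ✓ → 2932
call_id=85: ✓ → 2500
call_id=86: ✓ → 191
call_id=87: ✓ → 408
call_id=88: ✓ → 1369
call_id=89: ✓ → 1448
call_id=90: ✓ → 2755
callback_sum = 3193 + 3338 + 2932 + 2500 + 191 + 408 + 1369 + 1448 + 2755 = 18134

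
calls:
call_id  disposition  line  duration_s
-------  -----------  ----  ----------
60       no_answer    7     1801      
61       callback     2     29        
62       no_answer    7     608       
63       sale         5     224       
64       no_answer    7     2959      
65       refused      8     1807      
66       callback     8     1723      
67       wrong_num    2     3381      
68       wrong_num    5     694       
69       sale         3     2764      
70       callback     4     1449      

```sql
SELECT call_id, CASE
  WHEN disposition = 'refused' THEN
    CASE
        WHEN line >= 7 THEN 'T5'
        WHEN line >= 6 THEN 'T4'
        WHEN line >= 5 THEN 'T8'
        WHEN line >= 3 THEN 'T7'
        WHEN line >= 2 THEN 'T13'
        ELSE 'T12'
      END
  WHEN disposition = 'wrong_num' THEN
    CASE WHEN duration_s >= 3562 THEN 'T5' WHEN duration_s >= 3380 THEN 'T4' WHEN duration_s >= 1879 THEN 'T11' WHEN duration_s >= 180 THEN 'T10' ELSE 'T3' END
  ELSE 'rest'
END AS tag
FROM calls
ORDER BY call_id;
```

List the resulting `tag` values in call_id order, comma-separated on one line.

rest, rest, rest, rest, rest, T5, rest, T4, T10, rest, rest

call_id=60: disposition='no_answer' → outer ELSE → rest
call_id=61: disposition='callback' → outer ELSE → rest
call_id=62: disposition='no_answer' → outer ELSE → rest
call_id=63: disposition='sale' → outer ELSE → rest
call_id=64: disposition='no_answer' → outer ELSE → rest
call_id=65: disposition='refused' → inner[line >= 7] → T5
call_id=66: disposition='callback' → outer ELSE → rest
call_id=67: disposition='wrong_num' → inner[duration_s >= 3380] → T4
call_id=68: disposition='wrong_num' → inner[duration_s >= 180] → T10
call_id=69: disposition='sale' → outer ELSE → rest
call_id=70: disposition='callback' → outer ELSE → rest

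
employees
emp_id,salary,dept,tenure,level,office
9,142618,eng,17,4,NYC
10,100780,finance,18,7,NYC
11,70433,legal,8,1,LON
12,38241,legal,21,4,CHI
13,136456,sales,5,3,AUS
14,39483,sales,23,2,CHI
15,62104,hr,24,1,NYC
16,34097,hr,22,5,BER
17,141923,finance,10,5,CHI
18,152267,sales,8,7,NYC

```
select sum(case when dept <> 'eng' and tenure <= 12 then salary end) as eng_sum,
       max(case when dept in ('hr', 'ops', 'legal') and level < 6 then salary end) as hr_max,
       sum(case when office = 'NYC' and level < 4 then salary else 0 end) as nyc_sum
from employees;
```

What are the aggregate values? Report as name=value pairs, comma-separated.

[eng_sum: dept <> 'eng' and tenure <= 12]
emp_id=9: ✗
emp_id=10: ✗
emp_id=11: ✓ → 70433
emp_id=12: ✗
emp_id=13: ✓ → 136456
emp_id=14: ✗
emp_id=15: ✗
emp_id=16: ✗
emp_id=17: ✓ → 141923
emp_id=18: ✓ → 152267
eng_sum = 70433 + 136456 + 141923 + 152267 = 501079
—
[hr_max: dept in ('hr', 'ops', 'legal') and level < 6]
emp_id=9: ✗
emp_id=10: ✗
emp_id=11: ✓ → 70433
emp_id=12: ✓ → 38241
emp_id=13: ✗
emp_id=14: ✗
emp_id=15: ✓ → 62104
emp_id=16: ✓ → 34097
emp_id=17: ✗
emp_id=18: ✗
hr_max = MAX(70433, 38241, 62104, 34097) = 70433
—
[nyc_sum: office = 'NYC' and level < 4]
emp_id=9: ✗
emp_id=10: ✗
emp_id=11: ✗
emp_id=12: ✗
emp_id=13: ✗
emp_id=14: ✗
emp_id=15: ✓ → 62104
emp_id=16: ✗
emp_id=17: ✗
emp_id=18: ✗
nyc_sum = 62104

eng_sum=501079, hr_max=70433, nyc_sum=62104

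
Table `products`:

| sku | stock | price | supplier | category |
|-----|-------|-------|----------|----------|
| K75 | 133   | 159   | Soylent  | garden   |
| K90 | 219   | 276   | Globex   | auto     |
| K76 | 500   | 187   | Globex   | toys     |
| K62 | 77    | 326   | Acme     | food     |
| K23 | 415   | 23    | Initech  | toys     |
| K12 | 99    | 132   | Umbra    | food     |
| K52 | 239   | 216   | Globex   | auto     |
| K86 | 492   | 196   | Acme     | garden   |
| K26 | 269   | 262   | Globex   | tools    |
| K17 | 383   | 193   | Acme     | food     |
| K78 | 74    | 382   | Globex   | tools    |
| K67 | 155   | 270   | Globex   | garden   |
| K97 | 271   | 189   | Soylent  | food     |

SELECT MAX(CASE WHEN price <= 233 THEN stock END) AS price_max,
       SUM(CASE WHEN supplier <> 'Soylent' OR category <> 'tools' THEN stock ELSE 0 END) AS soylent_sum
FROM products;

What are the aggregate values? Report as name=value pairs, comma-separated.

[price_max: price <= 233]
sku=K75: ✓ → 133
sku=K90: ✗
sku=K76: ✓ → 500
sku=K62: ✗
sku=K23: ✓ → 415
sku=K12: ✓ → 99
sku=K52: ✓ → 239
sku=K86: ✓ → 492
sku=K26: ✗
sku=K17: ✓ → 383
sku=K78: ✗
sku=K67: ✗
sku=K97: ✓ → 271
price_max = MAX(133, 500, 415, 99, 239, 492, 383, 271) = 500
—
[soylent_sum: supplier <> 'Soylent' OR category <> 'tools']
sku=K75: ✓ → 133
sku=K90: ✓ → 219
sku=K76: ✓ → 500
sku=K62: ✓ → 77
sku=K23: ✓ → 415
sku=K12: ✓ → 99
sku=K52: ✓ → 239
sku=K86: ✓ → 492
sku=K26: ✓ → 269
sku=K17: ✓ → 383
sku=K78: ✓ → 74
sku=K67: ✓ → 155
sku=K97: ✓ → 271
soylent_sum = 133 + 219 + 500 + 77 + 415 + 99 + 239 + 492 + 269 + 383 + 74 + 155 + 271 = 3326

price_max=500, soylent_sum=3326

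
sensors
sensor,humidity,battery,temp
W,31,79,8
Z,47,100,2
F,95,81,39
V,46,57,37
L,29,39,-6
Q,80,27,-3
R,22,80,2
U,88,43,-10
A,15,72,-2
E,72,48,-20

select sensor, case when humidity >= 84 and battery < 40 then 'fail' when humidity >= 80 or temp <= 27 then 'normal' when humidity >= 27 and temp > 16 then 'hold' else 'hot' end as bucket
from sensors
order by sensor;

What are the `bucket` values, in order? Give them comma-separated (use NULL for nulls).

normal, normal, normal, normal, normal, normal, normal, hold, normal, normal

sensor=A: humidity >= 80 or temp <= 27 → normal
sensor=E: humidity >= 80 or temp <= 27 → normal
sensor=F: humidity >= 80 or temp <= 27 → normal
sensor=L: humidity >= 80 or temp <= 27 → normal
sensor=Q: humidity >= 80 or temp <= 27 → normal
sensor=R: humidity >= 80 or temp <= 27 → normal
sensor=U: humidity >= 80 or temp <= 27 → normal
sensor=V: humidity >= 27 and temp > 16 → hold
sensor=W: humidity >= 80 or temp <= 27 → normal
sensor=Z: humidity >= 80 or temp <= 27 → normal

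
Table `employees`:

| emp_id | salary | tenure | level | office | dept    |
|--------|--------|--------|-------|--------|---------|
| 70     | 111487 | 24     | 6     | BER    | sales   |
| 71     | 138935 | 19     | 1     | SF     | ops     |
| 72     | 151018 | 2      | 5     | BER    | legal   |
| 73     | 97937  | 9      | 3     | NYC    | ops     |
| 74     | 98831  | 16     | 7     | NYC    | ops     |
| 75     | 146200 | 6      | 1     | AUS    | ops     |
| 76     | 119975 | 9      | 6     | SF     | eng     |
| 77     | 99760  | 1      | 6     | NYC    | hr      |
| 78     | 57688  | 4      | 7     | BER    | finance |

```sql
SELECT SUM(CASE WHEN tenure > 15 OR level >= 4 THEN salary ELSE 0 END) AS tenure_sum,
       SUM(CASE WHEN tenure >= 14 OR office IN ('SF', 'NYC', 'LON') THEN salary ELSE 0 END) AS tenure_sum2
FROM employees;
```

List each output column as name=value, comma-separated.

tenure_sum=777694, tenure_sum2=666925

[tenure_sum: tenure > 15 OR level >= 4]
emp_id=70: ✓ → 111487
emp_id=71: ✓ → 138935
emp_id=72: ✓ → 151018
emp_id=73: ✗
emp_id=74: ✓ → 98831
emp_id=75: ✗
emp_id=76: ✓ → 119975
emp_id=77: ✓ → 99760
emp_id=78: ✓ → 57688
tenure_sum = 111487 + 138935 + 151018 + 98831 + 119975 + 99760 + 57688 = 777694
—
[tenure_sum2: tenure >= 14 OR office IN ('SF', 'NYC', 'LON')]
emp_id=70: ✓ → 111487
emp_id=71: ✓ → 138935
emp_id=72: ✗
emp_id=73: ✓ → 97937
emp_id=74: ✓ → 98831
emp_id=75: ✗
emp_id=76: ✓ → 119975
emp_id=77: ✓ → 99760
emp_id=78: ✗
tenure_sum2 = 111487 + 138935 + 97937 + 98831 + 119975 + 99760 = 666925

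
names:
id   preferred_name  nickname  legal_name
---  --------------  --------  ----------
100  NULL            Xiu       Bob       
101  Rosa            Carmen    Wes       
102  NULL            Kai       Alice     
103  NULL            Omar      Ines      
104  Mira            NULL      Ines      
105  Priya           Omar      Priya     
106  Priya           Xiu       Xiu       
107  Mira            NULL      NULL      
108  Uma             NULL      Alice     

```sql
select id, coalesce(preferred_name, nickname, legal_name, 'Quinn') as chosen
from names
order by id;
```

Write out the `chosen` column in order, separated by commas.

Xiu, Rosa, Kai, Omar, Mira, Priya, Priya, Mira, Uma

id=100: preferred_name=NULL, nickname=Xiu → Xiu
id=101: preferred_name=Rosa → Rosa
id=102: preferred_name=NULL, nickname=Kai → Kai
id=103: preferred_name=NULL, nickname=Omar → Omar
id=104: preferred_name=Mira → Mira
id=105: preferred_name=Priya → Priya
id=106: preferred_name=Priya → Priya
id=107: preferred_name=Mira → Mira
id=108: preferred_name=Uma → Uma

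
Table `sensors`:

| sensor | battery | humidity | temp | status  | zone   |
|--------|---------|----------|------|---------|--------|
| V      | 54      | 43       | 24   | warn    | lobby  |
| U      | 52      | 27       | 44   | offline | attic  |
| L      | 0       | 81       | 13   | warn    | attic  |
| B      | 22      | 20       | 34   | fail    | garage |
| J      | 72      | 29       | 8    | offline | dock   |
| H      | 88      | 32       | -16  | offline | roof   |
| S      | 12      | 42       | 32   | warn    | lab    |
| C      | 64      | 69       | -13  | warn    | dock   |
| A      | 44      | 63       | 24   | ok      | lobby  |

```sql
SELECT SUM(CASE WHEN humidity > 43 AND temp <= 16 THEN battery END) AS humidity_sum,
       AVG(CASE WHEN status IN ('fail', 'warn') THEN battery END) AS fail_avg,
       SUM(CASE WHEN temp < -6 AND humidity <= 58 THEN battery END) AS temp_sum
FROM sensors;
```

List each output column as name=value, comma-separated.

humidity_sum=64, fail_avg=30.4, temp_sum=88

[humidity_sum: humidity > 43 AND temp <= 16]
sensor=V: ✗
sensor=U: ✗
sensor=L: ✓ → 0
sensor=B: ✗
sensor=J: ✗
sensor=H: ✗
sensor=S: ✗
sensor=C: ✓ → 64
sensor=A: ✗
humidity_sum = 64
—
[fail_avg: status IN ('fail', 'warn')]
sensor=V: ✓ → 54
sensor=U: ✗
sensor=L: ✓ → 0
sensor=B: ✓ → 22
sensor=J: ✗
sensor=H: ✗
sensor=S: ✓ → 12
sensor=C: ✓ → 64
sensor=A: ✗
fail_avg = (54 + 0 + 22 + 12 + 64) / 5 = 30.4
—
[temp_sum: temp < -6 AND humidity <= 58]
sensor=V: ✗
sensor=U: ✗
sensor=L: ✗
sensor=B: ✗
sensor=J: ✗
sensor=H: ✓ → 88
sensor=S: ✗
sensor=C: ✗
sensor=A: ✗
temp_sum = 88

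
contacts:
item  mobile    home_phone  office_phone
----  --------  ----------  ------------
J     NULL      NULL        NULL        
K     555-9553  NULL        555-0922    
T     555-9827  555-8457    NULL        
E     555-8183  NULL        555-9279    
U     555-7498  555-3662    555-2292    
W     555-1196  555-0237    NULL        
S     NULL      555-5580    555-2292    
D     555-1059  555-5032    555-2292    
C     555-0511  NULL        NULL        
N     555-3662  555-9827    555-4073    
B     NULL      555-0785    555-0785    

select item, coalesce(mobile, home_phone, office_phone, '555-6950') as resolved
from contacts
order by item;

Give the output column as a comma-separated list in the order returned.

item=B: mobile=NULL, home_phone=555-0785 → 555-0785
item=C: mobile=555-0511 → 555-0511
item=D: mobile=555-1059 → 555-1059
item=E: mobile=555-8183 → 555-8183
item=J: mobile=NULL, home_phone=NULL, office_phone=NULL, → literal 555-6950 → 555-6950
item=K: mobile=555-9553 → 555-9553
item=N: mobile=555-3662 → 555-3662
item=S: mobile=NULL, home_phone=555-5580 → 555-5580
item=T: mobile=555-9827 → 555-9827
item=U: mobile=555-7498 → 555-7498
item=W: mobile=555-1196 → 555-1196

555-0785, 555-0511, 555-1059, 555-8183, 555-6950, 555-9553, 555-3662, 555-5580, 555-9827, 555-7498, 555-1196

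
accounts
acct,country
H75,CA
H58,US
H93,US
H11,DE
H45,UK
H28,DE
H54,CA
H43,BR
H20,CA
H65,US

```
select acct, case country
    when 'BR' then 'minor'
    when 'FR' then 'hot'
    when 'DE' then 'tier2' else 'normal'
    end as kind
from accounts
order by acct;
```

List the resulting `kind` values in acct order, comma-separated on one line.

acct=H11: country='DE' → tier2
acct=H20: ELSE → normal
acct=H28: country='DE' → tier2
acct=H43: country='BR' → minor
acct=H45: ELSE → normal
acct=H54: ELSE → normal
acct=H58: ELSE → normal
acct=H65: ELSE → normal
acct=H75: ELSE → normal
acct=H93: ELSE → normal

tier2, normal, tier2, minor, normal, normal, normal, normal, normal, normal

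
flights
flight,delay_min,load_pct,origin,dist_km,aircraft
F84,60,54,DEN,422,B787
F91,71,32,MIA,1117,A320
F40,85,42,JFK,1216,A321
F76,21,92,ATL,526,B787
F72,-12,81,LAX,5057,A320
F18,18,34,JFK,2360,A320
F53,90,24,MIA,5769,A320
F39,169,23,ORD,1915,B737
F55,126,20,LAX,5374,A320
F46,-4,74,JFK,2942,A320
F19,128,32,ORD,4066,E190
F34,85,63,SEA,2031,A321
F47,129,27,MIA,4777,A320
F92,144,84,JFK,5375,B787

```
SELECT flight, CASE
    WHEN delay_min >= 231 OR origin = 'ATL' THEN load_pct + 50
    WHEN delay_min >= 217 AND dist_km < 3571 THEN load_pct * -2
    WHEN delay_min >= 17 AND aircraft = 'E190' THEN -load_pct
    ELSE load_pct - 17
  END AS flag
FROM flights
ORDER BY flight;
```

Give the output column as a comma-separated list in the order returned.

17, -32, 46, 6, 25, 57, 10, 7, 3, 64, 142, 37, 15, 67

flight=F18: ELSE → 17
flight=F19: delay_min >= 17 AND aircraft = 'E190' → -32
flight=F34: ELSE → 46
flight=F39: ELSE → 6
flight=F40: ELSE → 25
flight=F46: ELSE → 57
flight=F47: ELSE → 10
flight=F53: ELSE → 7
flight=F55: ELSE → 3
flight=F72: ELSE → 64
flight=F76: delay_min >= 231 OR origin = 'ATL' → 142
flight=F84: ELSE → 37
flight=F91: ELSE → 15
flight=F92: ELSE → 67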